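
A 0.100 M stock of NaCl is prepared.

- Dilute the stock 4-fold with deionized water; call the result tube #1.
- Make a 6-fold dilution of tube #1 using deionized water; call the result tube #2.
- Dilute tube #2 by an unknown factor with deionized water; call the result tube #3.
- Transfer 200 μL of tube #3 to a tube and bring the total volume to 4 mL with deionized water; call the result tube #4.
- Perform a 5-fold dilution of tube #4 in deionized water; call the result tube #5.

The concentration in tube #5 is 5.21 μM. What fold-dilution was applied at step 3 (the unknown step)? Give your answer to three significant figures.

Step 1: 4-fold → factor 4
Step 2: 6-fold → factor 6
Step 3: unknown factor x
Step 4: 200 μL brought to 4 mL → factor 4000/200 = 20
Step 5: 5-fold → factor 5
Product of known-step factors = 2400
Overall factor = 0.100 M / (5.21 μM) = 19194
x = 19194 / 2400 = 8.00

8.00-fold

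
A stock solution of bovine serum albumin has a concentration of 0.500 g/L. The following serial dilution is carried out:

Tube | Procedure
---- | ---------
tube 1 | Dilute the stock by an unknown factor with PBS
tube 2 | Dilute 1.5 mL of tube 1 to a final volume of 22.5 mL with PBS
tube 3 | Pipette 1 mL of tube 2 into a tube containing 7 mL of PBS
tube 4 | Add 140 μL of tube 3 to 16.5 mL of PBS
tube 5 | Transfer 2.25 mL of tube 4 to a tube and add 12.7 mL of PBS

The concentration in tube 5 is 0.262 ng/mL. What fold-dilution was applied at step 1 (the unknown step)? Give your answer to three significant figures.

20.1-fold

Step 1: unknown factor x
Step 2: 1.5 mL brought to 22.5 mL → factor 22.5/1.5 = 15
Step 3: 1 mL + 7 mL = 8 mL total → factor 8/1 = 8
Step 4: 140 μL + 16.5 mL = 16640 μL total → factor 16640/140 = 118.86
Step 5: 2.25 mL + 12.7 mL = 14.95 mL total → factor 14.95/2.25 = 6.6444
Product of known-step factors = 94769
Overall factor = 0.500 g/L / (0.262 ng/mL) = 1.9084 × 10^6
x = 1.9084 × 10^6 / 94769 = 20.1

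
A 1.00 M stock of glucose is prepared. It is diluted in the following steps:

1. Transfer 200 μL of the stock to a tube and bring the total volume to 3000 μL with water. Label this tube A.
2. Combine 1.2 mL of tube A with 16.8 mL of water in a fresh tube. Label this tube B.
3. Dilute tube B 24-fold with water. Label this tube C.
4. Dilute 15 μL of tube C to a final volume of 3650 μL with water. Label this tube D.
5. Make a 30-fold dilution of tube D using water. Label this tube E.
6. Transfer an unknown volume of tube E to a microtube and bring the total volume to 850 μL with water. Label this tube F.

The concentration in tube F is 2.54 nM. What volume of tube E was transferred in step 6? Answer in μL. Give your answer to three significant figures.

85.1 μL

Step 1: 200 μL brought to 3000 μL → factor 3000/200 = 15
Step 2: 1.2 mL + 16.8 mL = 18 mL total → factor 18/1.2 = 15
Step 3: 24-fold → factor 24
Step 4: 15 μL brought to 3650 μL → factor 3650/15 = 243.33
Step 5: 30-fold → factor 30
Step 6: v brought to 850 μL → factor = 850 μL/v
Product of known-step factors = 3.942 × 10^7
Overall factor = 1.00 M / (2.54 nM) = 3.937 × 10^8
Step-6 factor = 3.937 × 10^8 / 3.942 × 10^7 = 9.9873
v = 850 μL / 9.9873 = 85.1 μL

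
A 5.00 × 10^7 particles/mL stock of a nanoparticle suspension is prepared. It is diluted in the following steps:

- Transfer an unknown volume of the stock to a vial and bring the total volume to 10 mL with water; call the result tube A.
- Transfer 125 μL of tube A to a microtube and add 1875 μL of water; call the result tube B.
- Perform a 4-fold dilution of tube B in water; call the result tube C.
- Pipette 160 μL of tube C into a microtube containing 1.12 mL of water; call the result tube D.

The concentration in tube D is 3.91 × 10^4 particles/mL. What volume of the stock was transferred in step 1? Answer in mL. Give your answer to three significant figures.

Step 1: v brought to 10 mL → factor = 10 mL/v
Step 2: 125 μL + 1875 μL = 2000 μL total → factor 2000/125 = 16
Step 3: 4-fold → factor 4
Step 4: 160 μL + 1.12 mL = 1280 μL total → factor 1280/160 = 8
Product of known-step factors = 512
Overall factor = 5.00 × 10^7 particles/mL / (3.91 × 10^4 particles/mL) = 1278.8
Step-1 factor = 1278.8 / 512 = 2.4976
v = 10 mL / 2.4976 = 4.00 mL

4.00 mL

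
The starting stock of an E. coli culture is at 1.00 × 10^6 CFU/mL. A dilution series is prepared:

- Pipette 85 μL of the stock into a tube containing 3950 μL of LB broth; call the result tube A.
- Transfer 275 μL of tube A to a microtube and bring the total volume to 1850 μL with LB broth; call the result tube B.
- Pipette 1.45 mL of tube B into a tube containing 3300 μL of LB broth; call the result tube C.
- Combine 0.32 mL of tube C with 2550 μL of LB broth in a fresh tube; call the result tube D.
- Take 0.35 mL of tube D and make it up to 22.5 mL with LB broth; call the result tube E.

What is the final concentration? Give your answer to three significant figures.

1.66 CFU/mL

Step 1: 85 μL + 3950 μL = 4035 μL total → factor 4035/85 = 47.471
Step 2: 275 μL brought to 1850 μL → factor 1850/275 = 6.7273
Step 3: 1.45 mL + 3300 μL = 4.75 mL total → factor 4.75/1.45 = 3.2759
Step 4: 0.32 mL + 2550 μL = 2.87 mL total → factor 2.87/0.32 = 8.9688
Step 5: 0.35 mL brought to 22.5 mL → factor 22.5/0.35 = 64.286
Overall dilution factor = 47.471 × 6.7273 × 3.2759 × 8.9688 × 64.286 = 6.0316 × 10^5
Final = 1.00 × 10^6 CFU/mL / 6.0316 × 10^5 = 1.66 CFU/mL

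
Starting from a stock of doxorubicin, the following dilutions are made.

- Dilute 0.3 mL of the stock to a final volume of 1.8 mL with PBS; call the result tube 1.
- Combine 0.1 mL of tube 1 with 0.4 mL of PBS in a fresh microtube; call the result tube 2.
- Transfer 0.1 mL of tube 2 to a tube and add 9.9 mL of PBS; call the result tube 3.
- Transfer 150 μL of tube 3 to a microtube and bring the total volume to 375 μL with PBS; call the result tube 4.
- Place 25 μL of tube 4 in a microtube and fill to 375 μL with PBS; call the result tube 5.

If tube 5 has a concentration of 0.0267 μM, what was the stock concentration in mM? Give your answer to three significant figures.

3.00 mM

Step 1: 0.3 mL brought to 1.8 mL → factor 1.8/0.3 = 6
Step 2: 0.1 mL + 0.4 mL = 0.5 mL total → factor 0.5/0.1 = 5
Step 3: 0.1 mL + 9.9 mL = 10 mL total → factor 10/0.1 = 100
Step 4: 150 μL brought to 375 μL → factor 375/150 = 2.5
Step 5: 25 μL brought to 375 μL → factor 375/25 = 15
Overall dilution factor = 6 × 5 × 100 × 2.5 × 15 = 1.125 × 10^5
Stock = 0.0267 μM × 1.125 × 10^5 = 3004 μM = 3.00 mM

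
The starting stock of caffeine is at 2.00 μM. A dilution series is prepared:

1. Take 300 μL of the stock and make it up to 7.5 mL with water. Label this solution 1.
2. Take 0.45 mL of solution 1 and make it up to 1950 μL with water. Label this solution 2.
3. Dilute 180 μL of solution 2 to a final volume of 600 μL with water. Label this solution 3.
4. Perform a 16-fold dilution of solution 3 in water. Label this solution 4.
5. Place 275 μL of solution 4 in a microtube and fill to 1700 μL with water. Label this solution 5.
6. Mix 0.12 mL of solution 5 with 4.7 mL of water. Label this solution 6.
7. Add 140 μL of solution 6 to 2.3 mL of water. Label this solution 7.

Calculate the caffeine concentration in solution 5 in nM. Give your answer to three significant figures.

0.0560 nM

Step 1: 300 μL brought to 7.5 mL → factor 7500/300 = 25
Step 2: 0.45 mL brought to 1950 μL → factor 1.95/0.45 = 4.3333
Step 3: 180 μL brought to 600 μL → factor 600/180 = 3.3333
Step 4: 16-fold → factor 16
Step 5: 275 μL brought to 1700 μL → factor 1700/275 = 6.1818
Dilution factor through solution 5 = 25 × 4.3333 × 3.3333 × 16 × 6.1818 = 35717
[solution 5] = 2.00 μM / 35717 = 5.600 × 10^-5 μM = 0.0560 nM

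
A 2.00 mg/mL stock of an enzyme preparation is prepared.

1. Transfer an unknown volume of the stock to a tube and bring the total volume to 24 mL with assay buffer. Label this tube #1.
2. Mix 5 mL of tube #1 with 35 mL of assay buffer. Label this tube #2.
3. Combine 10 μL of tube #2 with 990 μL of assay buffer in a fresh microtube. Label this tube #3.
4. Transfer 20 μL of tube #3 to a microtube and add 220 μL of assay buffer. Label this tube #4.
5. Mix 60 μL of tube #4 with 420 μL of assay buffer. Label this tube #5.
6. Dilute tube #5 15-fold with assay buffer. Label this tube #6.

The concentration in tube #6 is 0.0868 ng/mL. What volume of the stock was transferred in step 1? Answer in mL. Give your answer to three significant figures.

1.20 mL

Step 1: v brought to 24 mL → factor = 24 mL/v
Step 2: 5 mL + 35 mL = 40 mL total → factor 40/5 = 8
Step 3: 10 μL + 990 μL = 1000 μL total → factor 1000/10 = 100
Step 4: 20 μL + 220 μL = 240 μL total → factor 240/20 = 12
Step 5: 60 μL + 420 μL = 480 μL total → factor 480/60 = 8
Step 6: 15-fold → factor 15
Product of known-step factors = 1.152 × 10^6
Overall factor = 2.00 mg/mL / (0.0868 ng/mL) = 2.3041 × 10^7
Step-1 factor = 2.3041 × 10^7 / 1.152 × 10^6 = 20.001
v = 24 mL / 20.001 = 1.20 mL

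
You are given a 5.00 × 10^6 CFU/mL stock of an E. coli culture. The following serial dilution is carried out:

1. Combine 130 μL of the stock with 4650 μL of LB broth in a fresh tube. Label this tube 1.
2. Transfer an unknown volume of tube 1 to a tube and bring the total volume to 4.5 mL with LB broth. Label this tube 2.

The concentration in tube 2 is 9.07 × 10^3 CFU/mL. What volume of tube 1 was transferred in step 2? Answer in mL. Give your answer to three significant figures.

Step 1: 130 μL + 4650 μL = 4780 μL total → factor 4780/130 = 36.769
Step 2: v brought to 4.5 mL → factor = 4.5 mL/v
Product of known-step factors = 36.769
Overall factor = 5.00 × 10^6 CFU/mL / (9.07 × 10^3 CFU/mL) = 551.27
Step-2 factor = 551.27 / 36.769 = 14.993
v = 4.5 mL / 14.993 = 0.300 mL

0.300 mL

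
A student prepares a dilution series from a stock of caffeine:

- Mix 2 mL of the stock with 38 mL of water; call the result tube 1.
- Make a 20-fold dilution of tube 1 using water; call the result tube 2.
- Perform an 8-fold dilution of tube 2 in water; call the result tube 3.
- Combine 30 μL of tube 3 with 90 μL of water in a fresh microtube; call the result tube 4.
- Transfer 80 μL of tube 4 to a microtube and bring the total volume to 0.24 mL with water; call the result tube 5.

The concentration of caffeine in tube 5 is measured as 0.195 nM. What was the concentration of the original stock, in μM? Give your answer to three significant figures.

7.49 μM

Step 1: 2 mL + 38 mL = 40 mL total → factor 40/2 = 20
Step 2: 20-fold → factor 20
Step 3: 8-fold → factor 8
Step 4: 30 μL + 90 μL = 120 μL total → factor 120/30 = 4
Step 5: 80 μL brought to 0.24 mL → factor 240/80 = 3
Overall dilution factor = 20 × 20 × 8 × 4 × 3 = 38400
Stock = 0.195 nM × 38400 = 7488 nM = 7.49 μM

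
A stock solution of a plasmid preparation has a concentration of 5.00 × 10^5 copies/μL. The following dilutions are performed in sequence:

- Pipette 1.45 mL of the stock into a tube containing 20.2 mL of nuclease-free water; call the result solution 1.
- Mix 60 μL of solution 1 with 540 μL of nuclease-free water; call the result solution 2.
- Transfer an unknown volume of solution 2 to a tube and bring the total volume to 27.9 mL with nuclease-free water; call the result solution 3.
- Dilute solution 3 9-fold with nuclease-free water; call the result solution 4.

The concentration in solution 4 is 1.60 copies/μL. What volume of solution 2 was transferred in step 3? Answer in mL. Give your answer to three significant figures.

Step 1: 1.45 mL + 20.2 mL = 21.65 mL total → factor 21.65/1.45 = 14.931
Step 2: 60 μL + 540 μL = 600 μL total → factor 600/60 = 10
Step 3: v brought to 27.9 mL → factor = 27.9 mL/v
Step 4: 9-fold → factor 9
Product of known-step factors = 1343.8
Overall factor = 5.00 × 10^5 copies/μL / (1.60 copies/μL) = 3.125 × 10^5
Step-3 factor = 3.125 × 10^5 / 1343.8 = 232.55
v = 27.9 mL / 232.55 = 0.120 mL

0.120 mL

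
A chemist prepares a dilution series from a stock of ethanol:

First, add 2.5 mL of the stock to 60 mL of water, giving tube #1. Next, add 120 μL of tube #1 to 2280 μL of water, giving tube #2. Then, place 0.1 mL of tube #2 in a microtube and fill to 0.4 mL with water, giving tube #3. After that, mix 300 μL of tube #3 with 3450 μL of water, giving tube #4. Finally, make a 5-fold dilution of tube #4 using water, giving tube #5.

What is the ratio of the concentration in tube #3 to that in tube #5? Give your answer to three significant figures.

62.5

Step 1: 2.5 mL + 60 mL = 62.5 mL total → factor 62.5/2.5 = 25
Step 2: 120 μL + 2280 μL = 2400 μL total → factor 2400/120 = 20
Step 3: 0.1 mL brought to 0.4 mL → factor 0.4/0.1 = 4
Step 4: 300 μL + 3450 μL = 3750 μL total → factor 3750/300 = 12.5
Step 5: 5-fold → factor 5
Dilution factor to tube #3 = 2000; to tube #5 = 1.25 × 10^5
[tube #3]/[tube #5] = (factor to tube #5)/(factor to tube #3) = 1.25 × 10^5/2000 = 62.5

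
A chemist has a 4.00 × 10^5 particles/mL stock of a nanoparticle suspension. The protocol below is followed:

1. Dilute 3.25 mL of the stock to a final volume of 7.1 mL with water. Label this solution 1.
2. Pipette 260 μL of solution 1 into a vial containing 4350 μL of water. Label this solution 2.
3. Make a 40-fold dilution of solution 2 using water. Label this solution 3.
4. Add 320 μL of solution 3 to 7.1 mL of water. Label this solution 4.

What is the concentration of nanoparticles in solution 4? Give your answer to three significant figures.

Step 1: 3.25 mL brought to 7.1 mL → factor 7.1/3.25 = 2.1846
Step 2: 260 μL + 4350 μL = 4610 μL total → factor 4610/260 = 17.731
Step 3: 40-fold → factor 40
Step 4: 320 μL + 7.1 mL = 7420 μL total → factor 7420/320 = 23.188
Overall dilution factor = 2.1846 × 17.731 × 40 × 23.188 = 35927
Final = 4.00 × 10^5 particles/mL / 35927 = 11.1 particles/mL

11.1 particles/mL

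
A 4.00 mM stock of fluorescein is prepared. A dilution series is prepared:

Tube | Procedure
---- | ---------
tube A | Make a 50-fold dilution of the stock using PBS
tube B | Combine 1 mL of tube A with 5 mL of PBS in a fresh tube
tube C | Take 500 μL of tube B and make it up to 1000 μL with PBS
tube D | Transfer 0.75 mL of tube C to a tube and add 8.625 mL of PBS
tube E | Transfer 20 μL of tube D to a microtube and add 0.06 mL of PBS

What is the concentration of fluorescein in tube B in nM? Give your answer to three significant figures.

Step 1: 50-fold → factor 50
Step 2: 1 mL + 5 mL = 6 mL total → factor 6/1 = 6
Dilution factor through tube B = 50 × 6 = 300
[tube B] = 4.00 mM / 300 = 0.01333 mM = 1.33 × 10^4 nM

1.33 × 10^4 nM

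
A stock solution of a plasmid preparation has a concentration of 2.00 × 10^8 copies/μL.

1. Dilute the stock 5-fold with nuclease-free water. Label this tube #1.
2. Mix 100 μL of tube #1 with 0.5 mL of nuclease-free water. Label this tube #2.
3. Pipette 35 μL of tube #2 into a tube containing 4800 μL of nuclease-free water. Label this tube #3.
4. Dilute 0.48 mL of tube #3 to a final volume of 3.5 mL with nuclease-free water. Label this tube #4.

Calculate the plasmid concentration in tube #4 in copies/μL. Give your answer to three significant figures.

Step 1: 5-fold → factor 5
Step 2: 100 μL + 0.5 mL = 600 μL total → factor 600/100 = 6
Step 3: 35 μL + 4800 μL = 4835 μL total → factor 4835/35 = 138.14
Step 4: 0.48 mL brought to 3.5 mL → factor 3.5/0.48 = 7.2917
Dilution factor through tube #4 = 5 × 6 × 138.14 × 7.2917 = 30219
[tube #4] = 2.00 × 10^8 copies/μL / 30219 = 6.62 × 10^3 copies/μL

6.62 × 10^3 copies/μL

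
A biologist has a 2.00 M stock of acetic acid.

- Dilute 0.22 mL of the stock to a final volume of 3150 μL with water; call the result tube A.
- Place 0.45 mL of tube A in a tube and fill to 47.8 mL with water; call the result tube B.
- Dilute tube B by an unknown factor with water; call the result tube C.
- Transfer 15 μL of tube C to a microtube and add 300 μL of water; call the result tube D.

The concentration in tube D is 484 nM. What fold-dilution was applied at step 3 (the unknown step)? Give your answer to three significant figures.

129-fold

Step 1: 0.22 mL brought to 3150 μL → factor 3.15/0.22 = 14.318
Step 2: 0.45 mL brought to 47.8 mL → factor 47.8/0.45 = 106.22
Step 3: unknown factor x
Step 4: 15 μL + 300 μL = 315 μL total → factor 315/15 = 21
Product of known-step factors = 31939
Overall factor = 2.00 M / (484 nM) = 4.1322 × 10^6
x = 4.1322 × 10^6 / 31939 = 129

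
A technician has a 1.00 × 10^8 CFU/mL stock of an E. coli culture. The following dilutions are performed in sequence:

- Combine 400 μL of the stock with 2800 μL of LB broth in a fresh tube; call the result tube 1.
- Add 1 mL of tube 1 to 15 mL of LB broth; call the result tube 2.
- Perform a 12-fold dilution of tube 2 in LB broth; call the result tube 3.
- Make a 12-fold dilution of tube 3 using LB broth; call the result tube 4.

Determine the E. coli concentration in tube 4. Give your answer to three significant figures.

Step 1: 400 μL + 2800 μL = 3200 μL total → factor 3200/400 = 8
Step 2: 1 mL + 15 mL = 16 mL total → factor 16/1 = 16
Step 3: 12-fold → factor 12
Step 4: 12-fold → factor 12
Overall dilution factor = 8 × 16 × 12 × 12 = 18432
Final = 1.00 × 10^8 CFU/mL / 18432 = 5.43 × 10^3 CFU/mL

5.43 × 10^3 CFU/mL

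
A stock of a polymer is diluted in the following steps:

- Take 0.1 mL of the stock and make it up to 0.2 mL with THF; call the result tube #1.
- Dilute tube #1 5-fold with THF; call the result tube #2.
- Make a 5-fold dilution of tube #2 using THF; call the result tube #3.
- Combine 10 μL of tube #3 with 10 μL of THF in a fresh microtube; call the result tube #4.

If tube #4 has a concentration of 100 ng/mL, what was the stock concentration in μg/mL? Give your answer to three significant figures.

10.0 μg/mL

Step 1: 0.1 mL brought to 0.2 mL → factor 0.2/0.1 = 2
Step 2: 5-fold → factor 5
Step 3: 5-fold → factor 5
Step 4: 10 μL + 10 μL = 20 μL total → factor 20/10 = 2
Overall dilution factor = 2 × 5 × 5 × 2 = 100
Stock = 100 ng/mL × 100 = 1.000 × 10^4 ng/mL = 10.0 μg/mL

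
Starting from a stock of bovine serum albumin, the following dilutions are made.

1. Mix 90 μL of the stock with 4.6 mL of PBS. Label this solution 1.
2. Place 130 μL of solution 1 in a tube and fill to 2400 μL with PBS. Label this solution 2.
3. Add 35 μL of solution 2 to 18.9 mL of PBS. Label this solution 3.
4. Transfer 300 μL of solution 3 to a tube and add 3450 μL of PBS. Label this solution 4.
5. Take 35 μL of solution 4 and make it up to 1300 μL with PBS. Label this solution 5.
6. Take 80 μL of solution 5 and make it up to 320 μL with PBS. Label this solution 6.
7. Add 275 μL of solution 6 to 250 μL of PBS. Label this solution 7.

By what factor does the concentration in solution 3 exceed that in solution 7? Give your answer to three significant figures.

Step 1: 90 μL + 4.6 mL = 4690 μL total → factor 4690/90 = 52.111
Step 2: 130 μL brought to 2400 μL → factor 2400/130 = 18.462
Step 3: 35 μL + 18.9 mL = 18935 μL total → factor 18935/35 = 541
Step 4: 300 μL + 3450 μL = 3750 μL total → factor 3750/300 = 12.5
Step 5: 35 μL brought to 1300 μL → factor 1300/35 = 37.143
Step 6: 80 μL brought to 320 μL → factor 320/80 = 4
Step 7: 275 μL + 250 μL = 525 μL total → factor 525/275 = 1.9091
Dilution factor to solution 3 = 5.2047 × 10^5; to solution 7 = 1.8453 × 10^9
[solution 3]/[solution 7] = (factor to solution 7)/(factor to solution 3) = 1.8453 × 10^9/5.2047 × 10^5 = 3.55 × 10^3

3.55 × 10^3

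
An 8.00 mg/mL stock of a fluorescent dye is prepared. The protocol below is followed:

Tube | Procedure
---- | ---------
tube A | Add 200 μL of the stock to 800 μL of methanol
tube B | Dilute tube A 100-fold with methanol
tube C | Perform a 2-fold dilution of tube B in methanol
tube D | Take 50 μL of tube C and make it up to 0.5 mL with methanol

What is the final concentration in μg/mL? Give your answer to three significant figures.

Step 1: 200 μL + 800 μL = 1000 μL total → factor 1000/200 = 5
Step 2: 100-fold → factor 100
Step 3: 2-fold → factor 2
Step 4: 50 μL brought to 0.5 mL → factor 500/50 = 10
Overall dilution factor = 5 × 100 × 2 × 10 = 10000
Final = 8.00 mg/mL / 10000 = 0.0008000 mg/mL = 0.800 μg/mL

0.800 μg/mL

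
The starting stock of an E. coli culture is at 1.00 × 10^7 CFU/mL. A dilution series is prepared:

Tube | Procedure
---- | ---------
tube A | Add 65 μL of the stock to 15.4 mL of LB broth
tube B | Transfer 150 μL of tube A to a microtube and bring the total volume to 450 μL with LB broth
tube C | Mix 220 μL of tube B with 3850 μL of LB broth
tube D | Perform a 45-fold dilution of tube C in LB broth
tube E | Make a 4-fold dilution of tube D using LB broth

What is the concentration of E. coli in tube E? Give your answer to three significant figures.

Step 1: 65 μL + 15.4 mL = 15465 μL total → factor 15465/65 = 237.92
Step 2: 150 μL brought to 450 μL → factor 450/150 = 3
Step 3: 220 μL + 3850 μL = 4070 μL total → factor 4070/220 = 18.5
Step 4: 45-fold → factor 45
Step 5: 4-fold → factor 4
Overall dilution factor = 237.92 × 3 × 18.5 × 45 × 4 = 2.3769 × 10^6
Final = 1.00 × 10^7 CFU/mL / 2.3769 × 10^6 = 4.21 CFU/mL

4.21 CFU/mL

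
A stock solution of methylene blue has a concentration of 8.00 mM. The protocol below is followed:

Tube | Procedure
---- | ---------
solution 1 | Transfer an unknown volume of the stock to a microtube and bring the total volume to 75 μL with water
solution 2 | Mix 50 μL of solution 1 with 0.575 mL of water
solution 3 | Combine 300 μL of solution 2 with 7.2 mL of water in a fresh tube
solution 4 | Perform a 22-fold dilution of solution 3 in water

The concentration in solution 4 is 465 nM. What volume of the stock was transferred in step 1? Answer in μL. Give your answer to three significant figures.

Step 1: v brought to 75 μL → factor = 75 μL/v
Step 2: 50 μL + 0.575 mL = 625 μL total → factor 625/50 = 12.5
Step 3: 300 μL + 7.2 mL = 7500 μL total → factor 7500/300 = 25
Step 4: 22-fold → factor 22
Product of known-step factors = 6875
Overall factor = 8.00 mM / (465 nM) = 17204
Step-1 factor = 17204 / 6875 = 2.5024
v = 75 μL / 2.5024 = 30.0 μL

30.0 μL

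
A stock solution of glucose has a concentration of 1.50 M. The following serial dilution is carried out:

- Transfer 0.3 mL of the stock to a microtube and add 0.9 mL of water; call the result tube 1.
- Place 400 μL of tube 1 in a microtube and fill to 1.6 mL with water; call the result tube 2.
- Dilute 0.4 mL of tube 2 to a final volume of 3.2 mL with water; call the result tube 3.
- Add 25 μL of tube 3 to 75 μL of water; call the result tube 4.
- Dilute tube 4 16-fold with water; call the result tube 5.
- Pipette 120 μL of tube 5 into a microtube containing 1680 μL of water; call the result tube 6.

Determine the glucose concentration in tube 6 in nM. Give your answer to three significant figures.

1.22 × 10^4 nM

Step 1: 0.3 mL + 0.9 mL = 1.2 mL total → factor 1.2/0.3 = 4
Step 2: 400 μL brought to 1.6 mL → factor 1600/400 = 4
Step 3: 0.4 mL brought to 3.2 mL → factor 3.2/0.4 = 8
Step 4: 25 μL + 75 μL = 100 μL total → factor 100/25 = 4
Step 5: 16-fold → factor 16
Step 6: 120 μL + 1680 μL = 1800 μL total → factor 1800/120 = 15
Overall dilution factor = 4 × 4 × 8 × 4 × 16 × 15 = 1.2288 × 10^5
Final = 1.50 M / 1.2288 × 10^5 = 1.221 × 10^-5 M = 1.22 × 10^4 nM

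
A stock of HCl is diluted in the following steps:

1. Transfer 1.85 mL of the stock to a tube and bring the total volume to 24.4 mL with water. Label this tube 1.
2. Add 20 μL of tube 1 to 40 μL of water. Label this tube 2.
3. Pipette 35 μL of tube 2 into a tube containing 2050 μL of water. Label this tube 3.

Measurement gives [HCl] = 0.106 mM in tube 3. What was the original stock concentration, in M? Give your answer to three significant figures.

Step 1: 1.85 mL brought to 24.4 mL → factor 24.4/1.85 = 13.189
Step 2: 20 μL + 40 μL = 60 μL total → factor 60/20 = 3
Step 3: 35 μL + 2050 μL = 2085 μL total → factor 2085/35 = 59.571
Overall dilution factor = 13.189 × 3 × 59.571 = 2357.1
Stock = 0.106 mM × 2357.1 = 249.9 mM = 0.250 M

0.250 M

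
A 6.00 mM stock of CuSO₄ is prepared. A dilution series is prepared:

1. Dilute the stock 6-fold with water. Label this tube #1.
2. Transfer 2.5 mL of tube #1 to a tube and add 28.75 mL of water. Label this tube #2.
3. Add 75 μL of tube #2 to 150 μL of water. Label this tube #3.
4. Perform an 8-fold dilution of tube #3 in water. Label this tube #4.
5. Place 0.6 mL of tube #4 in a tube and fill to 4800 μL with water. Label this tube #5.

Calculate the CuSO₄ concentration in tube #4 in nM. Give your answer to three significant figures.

3.33 × 10^3 nM

Step 1: 6-fold → factor 6
Step 2: 2.5 mL + 28.75 mL = 31.25 mL total → factor 31.25/2.5 = 12.5
Step 3: 75 μL + 150 μL = 225 μL total → factor 225/75 = 3
Step 4: 8-fold → factor 8
Dilution factor through tube #4 = 6 × 12.5 × 3 × 8 = 1800
[tube #4] = 6.00 mM / 1800 = 0.003333 mM = 3.33 × 10^3 nM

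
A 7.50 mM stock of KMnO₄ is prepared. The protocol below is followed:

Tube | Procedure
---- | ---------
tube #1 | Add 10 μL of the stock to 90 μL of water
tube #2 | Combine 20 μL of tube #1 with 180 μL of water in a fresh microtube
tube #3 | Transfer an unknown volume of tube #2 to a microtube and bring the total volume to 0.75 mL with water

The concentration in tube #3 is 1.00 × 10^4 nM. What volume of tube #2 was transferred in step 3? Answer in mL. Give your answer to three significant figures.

Step 1: 10 μL + 90 μL = 100 μL total → factor 100/10 = 10
Step 2: 20 μL + 180 μL = 200 μL total → factor 200/20 = 10
Step 3: v brought to 0.75 mL → factor = 0.75 mL/v
Product of known-step factors = 100
Overall factor = 7.50 mM / (1.00 × 10^4 nM) = 750
Step-3 factor = 750 / 100 = 7.5
v = 0.75 mL / 7.5 = 0.100 mL

0.100 mL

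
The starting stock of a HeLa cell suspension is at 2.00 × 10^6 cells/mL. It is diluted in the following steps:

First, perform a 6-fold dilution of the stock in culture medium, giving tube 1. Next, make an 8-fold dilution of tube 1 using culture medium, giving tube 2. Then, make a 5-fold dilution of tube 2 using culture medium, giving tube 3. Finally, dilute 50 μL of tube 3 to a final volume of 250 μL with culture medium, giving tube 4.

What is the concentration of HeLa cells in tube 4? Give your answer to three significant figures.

Step 1: 6-fold → factor 6
Step 2: 8-fold → factor 8
Step 3: 5-fold → factor 5
Step 4: 50 μL brought to 250 μL → factor 250/50 = 5
Overall dilution factor = 6 × 8 × 5 × 5 = 1200
Final = 2.00 × 10^6 cells/mL / 1200 = 1.67 × 10^3 cells/mL

1.67 × 10^3 cells/mL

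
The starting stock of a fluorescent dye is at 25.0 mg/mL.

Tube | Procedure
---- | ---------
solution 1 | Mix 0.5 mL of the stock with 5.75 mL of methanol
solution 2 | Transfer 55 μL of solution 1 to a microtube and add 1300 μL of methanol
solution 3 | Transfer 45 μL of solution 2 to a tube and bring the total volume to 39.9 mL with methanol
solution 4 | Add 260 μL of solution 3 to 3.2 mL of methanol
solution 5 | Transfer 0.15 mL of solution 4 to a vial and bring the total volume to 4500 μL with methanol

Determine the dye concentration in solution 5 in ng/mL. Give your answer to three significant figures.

0.229 ng/mL

Step 1: 0.5 mL + 5.75 mL = 6.25 mL total → factor 6.25/0.5 = 12.5
Step 2: 55 μL + 1300 μL = 1355 μL total → factor 1355/55 = 24.636
Step 3: 45 μL brought to 39.9 mL → factor 39900/45 = 886.67
Step 4: 260 μL + 3.2 mL = 3460 μL total → factor 3460/260 = 13.308
Step 5: 0.15 mL brought to 4500 μL → factor 4.5/0.15 = 30
Overall dilution factor = 12.5 × 24.636 × 886.67 × 13.308 × 30 = 1.0901 × 10^8
Final = 25.0 mg/mL / 1.0901 × 10^8 = 2.293 × 10^-7 mg/mL = 0.229 ng/mL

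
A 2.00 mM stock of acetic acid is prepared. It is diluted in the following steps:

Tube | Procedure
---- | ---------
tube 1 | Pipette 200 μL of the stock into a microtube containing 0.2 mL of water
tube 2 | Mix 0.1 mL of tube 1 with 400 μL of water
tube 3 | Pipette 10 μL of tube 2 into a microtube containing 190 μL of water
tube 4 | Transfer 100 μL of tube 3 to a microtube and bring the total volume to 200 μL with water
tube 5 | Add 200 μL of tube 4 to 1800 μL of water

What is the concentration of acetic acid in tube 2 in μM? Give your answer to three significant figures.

Step 1: 200 μL + 0.2 mL = 400 μL total → factor 400/200 = 2
Step 2: 0.1 mL + 400 μL = 0.5 mL total → factor 0.5/0.1 = 5
Dilution factor through tube 2 = 2 × 5 = 10
[tube 2] = 2.00 mM / 10 = 0.2000 mM = 200 μM

200 μM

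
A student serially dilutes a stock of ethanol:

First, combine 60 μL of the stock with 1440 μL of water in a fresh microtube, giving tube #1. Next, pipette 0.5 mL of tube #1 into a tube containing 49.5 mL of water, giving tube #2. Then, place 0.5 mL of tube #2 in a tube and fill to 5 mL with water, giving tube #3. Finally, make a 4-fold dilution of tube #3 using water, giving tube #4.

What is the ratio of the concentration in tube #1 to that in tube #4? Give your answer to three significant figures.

4.00 × 10^3

Step 1: 60 μL + 1440 μL = 1500 μL total → factor 1500/60 = 25
Step 2: 0.5 mL + 49.5 mL = 50 mL total → factor 50/0.5 = 100
Step 3: 0.5 mL brought to 5 mL → factor 5/0.5 = 10
Step 4: 4-fold → factor 4
Dilution factor to tube #1 = 25; to tube #4 = 1 × 10^5
[tube #1]/[tube #4] = (factor to tube #4)/(factor to tube #1) = 1 × 10^5/25 = 4.00 × 10^3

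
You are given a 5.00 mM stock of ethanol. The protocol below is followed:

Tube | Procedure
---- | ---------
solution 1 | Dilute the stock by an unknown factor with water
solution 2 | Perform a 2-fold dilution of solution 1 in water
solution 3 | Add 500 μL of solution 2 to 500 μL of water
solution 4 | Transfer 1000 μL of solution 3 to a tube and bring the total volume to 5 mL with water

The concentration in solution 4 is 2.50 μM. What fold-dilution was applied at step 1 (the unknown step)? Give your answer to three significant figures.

Step 1: unknown factor x
Step 2: 2-fold → factor 2
Step 3: 500 μL + 500 μL = 1000 μL total → factor 1000/500 = 2
Step 4: 1000 μL brought to 5 mL → factor 5000/1000 = 5
Product of known-step factors = 20
Overall factor = 5.00 mM / (2.50 μM) = 2000
x = 2000 / 20 = 100

100-fold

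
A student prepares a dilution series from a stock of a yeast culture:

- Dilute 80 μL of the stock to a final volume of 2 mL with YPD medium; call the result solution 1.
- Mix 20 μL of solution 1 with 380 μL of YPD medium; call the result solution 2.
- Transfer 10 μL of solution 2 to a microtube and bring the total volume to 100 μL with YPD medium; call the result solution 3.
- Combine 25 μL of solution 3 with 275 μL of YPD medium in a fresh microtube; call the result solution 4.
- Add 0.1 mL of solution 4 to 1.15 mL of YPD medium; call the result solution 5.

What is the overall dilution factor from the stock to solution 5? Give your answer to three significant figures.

Step 1: 80 μL brought to 2 mL → factor 2000/80 = 25
Step 2: 20 μL + 380 μL = 400 μL total → factor 400/20 = 20
Step 3: 10 μL brought to 100 μL → factor 100/10 = 10
Step 4: 25 μL + 275 μL = 300 μL total → factor 300/25 = 12
Step 5: 0.1 mL + 1.15 mL = 1.25 mL total → factor 1.25/0.1 = 12.5
Overall dilution factor = 25 × 20 × 10 × 12 × 12.5 = 7.5 × 10^5

7.50 × 10^5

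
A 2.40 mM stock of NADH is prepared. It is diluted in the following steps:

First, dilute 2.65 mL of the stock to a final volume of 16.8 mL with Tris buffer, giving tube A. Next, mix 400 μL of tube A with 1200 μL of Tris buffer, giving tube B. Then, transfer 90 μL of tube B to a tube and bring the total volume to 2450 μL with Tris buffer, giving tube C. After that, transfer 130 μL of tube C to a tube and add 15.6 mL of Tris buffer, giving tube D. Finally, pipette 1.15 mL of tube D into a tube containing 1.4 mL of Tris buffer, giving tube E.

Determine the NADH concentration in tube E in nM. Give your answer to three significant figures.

13.0 nM

Step 1: 2.65 mL brought to 16.8 mL → factor 16.8/2.65 = 6.3396
Step 2: 400 μL + 1200 μL = 1600 μL total → factor 1600/400 = 4
Step 3: 90 μL brought to 2450 μL → factor 2450/90 = 27.222
Step 4: 130 μL + 15.6 mL = 15730 μL total → factor 15730/130 = 121
Step 5: 1.15 mL + 1.4 mL = 2.55 mL total → factor 2.55/1.15 = 2.2174
Overall dilution factor = 6.3396 × 4 × 27.222 × 121 × 2.2174 = 1.8521 × 10^5
Final = 2.40 mM / 1.8521 × 10^5 = 1.296 × 10^-5 mM = 13.0 nM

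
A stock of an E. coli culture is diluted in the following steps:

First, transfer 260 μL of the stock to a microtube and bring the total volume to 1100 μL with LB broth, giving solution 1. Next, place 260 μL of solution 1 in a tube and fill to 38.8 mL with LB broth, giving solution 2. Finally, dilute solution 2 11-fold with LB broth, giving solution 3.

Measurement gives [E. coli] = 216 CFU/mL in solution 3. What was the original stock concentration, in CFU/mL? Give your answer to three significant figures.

1.50 × 10^6 CFU/mL

Step 1: 260 μL brought to 1100 μL → factor 1100/260 = 4.2308
Step 2: 260 μL brought to 38.8 mL → factor 38800/260 = 149.23
Step 3: 11-fold → factor 11
Overall dilution factor = 4.2308 × 149.23 × 11 = 6945
Stock = 216 CFU/mL × 6945 = 1.50 × 10^6 CFU/mL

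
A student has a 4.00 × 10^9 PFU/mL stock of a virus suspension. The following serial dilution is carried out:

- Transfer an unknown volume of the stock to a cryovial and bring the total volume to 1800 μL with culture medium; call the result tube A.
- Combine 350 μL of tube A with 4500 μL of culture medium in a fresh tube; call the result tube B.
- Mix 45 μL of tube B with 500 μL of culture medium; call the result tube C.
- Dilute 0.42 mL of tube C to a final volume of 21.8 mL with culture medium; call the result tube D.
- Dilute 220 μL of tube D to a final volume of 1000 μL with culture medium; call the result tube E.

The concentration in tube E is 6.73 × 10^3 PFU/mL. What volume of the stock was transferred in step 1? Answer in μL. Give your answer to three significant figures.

Step 1: v brought to 1800 μL → factor = 1800 μL/v
Step 2: 350 μL + 4500 μL = 4850 μL total → factor 4850/350 = 13.857
Step 3: 45 μL + 500 μL = 545 μL total → factor 545/45 = 12.111
Step 4: 0.42 mL brought to 21.8 mL → factor 21.8/0.42 = 51.905
Step 5: 220 μL brought to 1000 μL → factor 1000/220 = 4.5455
Product of known-step factors = 39595
Overall factor = 4.00 × 10^9 PFU/mL / (6.73 × 10^3 PFU/mL) = 5.9435 × 10^5
Step-1 factor = 5.9435 × 10^5 / 39595 = 15.011
v = 1800 μL / 15.011 = 120 μL

120 μL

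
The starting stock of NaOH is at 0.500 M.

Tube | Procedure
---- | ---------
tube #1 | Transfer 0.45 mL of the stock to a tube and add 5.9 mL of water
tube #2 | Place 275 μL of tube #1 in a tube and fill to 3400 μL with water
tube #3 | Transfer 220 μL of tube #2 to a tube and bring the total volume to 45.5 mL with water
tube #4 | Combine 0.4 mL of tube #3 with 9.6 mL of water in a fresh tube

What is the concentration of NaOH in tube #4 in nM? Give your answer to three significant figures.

554 nM

Step 1: 0.45 mL + 5.9 mL = 6.35 mL total → factor 6.35/0.45 = 14.111
Step 2: 275 μL brought to 3400 μL → factor 3400/275 = 12.364
Step 3: 220 μL brought to 45.5 mL → factor 45500/220 = 206.82
Step 4: 0.4 mL + 9.6 mL = 10 mL total → factor 10/0.4 = 25
Overall dilution factor = 14.111 × 12.364 × 206.82 × 25 = 9.0206 × 10^5
Final = 0.500 M / 9.0206 × 10^5 = 5.543 × 10^-7 M = 554 nM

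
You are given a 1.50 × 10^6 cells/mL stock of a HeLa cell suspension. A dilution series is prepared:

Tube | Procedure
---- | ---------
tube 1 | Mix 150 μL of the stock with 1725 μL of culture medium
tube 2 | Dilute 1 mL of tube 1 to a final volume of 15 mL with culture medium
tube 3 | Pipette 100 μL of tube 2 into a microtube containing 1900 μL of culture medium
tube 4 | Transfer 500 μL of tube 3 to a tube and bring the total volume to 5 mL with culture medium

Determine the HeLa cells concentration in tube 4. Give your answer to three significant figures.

40.0 cells/mL

Step 1: 150 μL + 1725 μL = 1875 μL total → factor 1875/150 = 12.5
Step 2: 1 mL brought to 15 mL → factor 15/1 = 15
Step 3: 100 μL + 1900 μL = 2000 μL total → factor 2000/100 = 20
Step 4: 500 μL brought to 5 mL → factor 5000/500 = 10
Overall dilution factor = 12.5 × 15 × 20 × 10 = 37500
Final = 1.50 × 10^6 cells/mL / 37500 = 40.0 cells/mL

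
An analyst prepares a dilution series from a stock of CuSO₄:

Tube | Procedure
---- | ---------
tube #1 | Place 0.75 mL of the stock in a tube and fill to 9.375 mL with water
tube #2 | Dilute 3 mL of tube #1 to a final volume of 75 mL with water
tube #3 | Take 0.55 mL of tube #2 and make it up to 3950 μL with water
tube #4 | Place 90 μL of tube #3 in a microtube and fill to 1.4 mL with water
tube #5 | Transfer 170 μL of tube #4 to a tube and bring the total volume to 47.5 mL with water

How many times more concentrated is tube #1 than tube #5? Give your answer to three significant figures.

Step 1: 0.75 mL brought to 9.375 mL → factor 9.375/0.75 = 12.5
Step 2: 3 mL brought to 75 mL → factor 75/3 = 25
Step 3: 0.55 mL brought to 3950 μL → factor 3.95/0.55 = 7.1818
Step 4: 90 μL brought to 1.4 mL → factor 1400/90 = 15.556
Step 5: 170 μL brought to 47.5 mL → factor 47500/170 = 279.41
Dilution factor to tube #1 = 12.5; to tube #5 = 9.7547 × 10^6
[tube #1]/[tube #5] = (factor to tube #5)/(factor to tube #1) = 9.7547 × 10^6/12.5 = 7.80 × 10^5

7.80 × 10^5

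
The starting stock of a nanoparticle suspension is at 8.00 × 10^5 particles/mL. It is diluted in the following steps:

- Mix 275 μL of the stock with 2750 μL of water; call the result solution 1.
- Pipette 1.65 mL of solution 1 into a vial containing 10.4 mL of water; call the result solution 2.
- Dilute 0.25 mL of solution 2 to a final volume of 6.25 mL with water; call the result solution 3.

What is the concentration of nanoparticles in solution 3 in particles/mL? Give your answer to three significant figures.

398 particles/mL

Step 1: 275 μL + 2750 μL = 3025 μL total → factor 3025/275 = 11
Step 2: 1.65 mL + 10.4 mL = 12.05 mL total → factor 12.05/1.65 = 7.303
Step 3: 0.25 mL brought to 6.25 mL → factor 6.25/0.25 = 25
Overall dilution factor = 11 × 7.303 × 25 = 2008.3
Final = 8.00 × 10^5 particles/mL / 2008.3 = 398 particles/mL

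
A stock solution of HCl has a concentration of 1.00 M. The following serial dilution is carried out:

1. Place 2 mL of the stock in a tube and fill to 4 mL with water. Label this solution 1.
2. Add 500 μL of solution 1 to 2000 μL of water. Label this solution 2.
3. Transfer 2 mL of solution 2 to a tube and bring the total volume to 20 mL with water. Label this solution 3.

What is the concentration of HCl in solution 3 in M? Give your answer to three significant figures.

0.0100 M

Step 1: 2 mL brought to 4 mL → factor 4/2 = 2
Step 2: 500 μL + 2000 μL = 2500 μL total → factor 2500/500 = 5
Step 3: 2 mL brought to 20 mL → factor 20/2 = 10
Overall dilution factor = 2 × 5 × 10 = 100
Final = 1.00 M / 100 = 0.0100 M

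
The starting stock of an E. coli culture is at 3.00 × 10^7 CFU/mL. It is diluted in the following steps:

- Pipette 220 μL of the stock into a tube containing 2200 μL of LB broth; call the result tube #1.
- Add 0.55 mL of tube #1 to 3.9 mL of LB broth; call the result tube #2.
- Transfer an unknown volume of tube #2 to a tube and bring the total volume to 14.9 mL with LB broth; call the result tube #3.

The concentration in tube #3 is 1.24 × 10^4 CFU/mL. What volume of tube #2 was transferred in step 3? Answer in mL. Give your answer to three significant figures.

0.548 mL

Step 1: 220 μL + 2200 μL = 2420 μL total → factor 2420/220 = 11
Step 2: 0.55 mL + 3.9 mL = 4.45 mL total → factor 4.45/0.55 = 8.0909
Step 3: v brought to 14.9 mL → factor = 14.9 mL/v
Product of known-step factors = 89
Overall factor = 3.00 × 10^7 CFU/mL / (1.24 × 10^4 CFU/mL) = 2419.4
Step-3 factor = 2419.4 / 89 = 27.184
v = 14.9 mL / 27.184 = 0.548 mL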